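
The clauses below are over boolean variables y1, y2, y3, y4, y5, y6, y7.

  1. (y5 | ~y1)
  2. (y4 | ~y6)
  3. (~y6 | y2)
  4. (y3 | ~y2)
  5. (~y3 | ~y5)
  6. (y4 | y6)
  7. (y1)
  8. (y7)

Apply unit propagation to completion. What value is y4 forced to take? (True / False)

Unit clause (y1) sets y1 = True.
(~y1 | y5) with y1 = True leaves only y5, so y5 = True.
(~y3 | ~y5) with y5 = True leaves only ~y3, so y3 = False.
(~y2 | y3): since y3 = False, the clause reduces to (~y2). y2 = False.
(~y6 | y2): since y2 = False, the clause reduces to (~y6). y6 = False.
In (y4 | y6), y6 is now false; y4 must hold, so y4 = True.

True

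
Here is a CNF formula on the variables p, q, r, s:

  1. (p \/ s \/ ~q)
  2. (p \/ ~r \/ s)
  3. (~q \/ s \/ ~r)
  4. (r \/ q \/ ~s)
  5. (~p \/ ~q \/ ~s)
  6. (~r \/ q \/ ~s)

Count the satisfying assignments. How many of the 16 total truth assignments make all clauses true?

6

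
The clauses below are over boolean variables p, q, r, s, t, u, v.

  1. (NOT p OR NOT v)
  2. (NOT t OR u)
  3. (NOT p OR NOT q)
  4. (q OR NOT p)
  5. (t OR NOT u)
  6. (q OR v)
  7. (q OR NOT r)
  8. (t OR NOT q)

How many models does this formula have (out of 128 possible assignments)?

12

Case analysis on q and p:
  q=T, p=T: a clause becomes empty — 0.
  q=T, p=F: forces t=T; u=T; r, s, v free → 2^3 = 8.
  q=F, p=T: a clause becomes empty — 0.
  q=F, p=F: remaining (r,s,t,u,v) ∈ {(F,F,F,F,T); (F,F,T,T,T); (F,T,F,F,T); (F,T,T,T,T)} — 4.
Total: 0 + 8 + 0 + 4 = 12.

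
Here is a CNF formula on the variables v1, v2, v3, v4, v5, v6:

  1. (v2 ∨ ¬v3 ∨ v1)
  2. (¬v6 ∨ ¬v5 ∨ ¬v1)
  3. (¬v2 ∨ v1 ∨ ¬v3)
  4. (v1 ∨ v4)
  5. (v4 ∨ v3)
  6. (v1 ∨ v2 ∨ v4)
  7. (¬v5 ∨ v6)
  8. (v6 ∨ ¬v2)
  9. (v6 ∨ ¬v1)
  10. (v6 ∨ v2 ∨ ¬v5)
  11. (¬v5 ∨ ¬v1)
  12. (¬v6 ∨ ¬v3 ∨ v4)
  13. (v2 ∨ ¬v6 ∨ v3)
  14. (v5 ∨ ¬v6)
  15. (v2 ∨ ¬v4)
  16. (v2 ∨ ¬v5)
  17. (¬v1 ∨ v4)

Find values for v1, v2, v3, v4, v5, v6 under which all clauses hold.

v1=False, v2=True, v3=False, v4=True, v5=True, v6=True

Check each clause:
  1. (v1 ∨ ¬v3 ∨ v2) — v2 is true.
  2. (¬v5 ∨ ¬v6 ∨ ¬v1) — ¬v1 is true.
  3. (¬v3 ∨ v1 ∨ ¬v2) — ¬v3 is true.
  4. (v4 ∨ v1) — v4 is true.
  5. (v4 ∨ v3) — v4 is true.
  6. (v2 ∨ v4 ∨ v1) — v2 is true.
  7. (¬v5 ∨ v6) — v6 is true.
  8. (v6 ∨ ¬v2) — v6 is true.
  9. (v6 ∨ ¬v1) — v6 is true.
  10. (v6 ∨ v2 ∨ ¬v5) — v2 is true.
  11. (¬v5 ∨ ¬v1) — ¬v1 is true.
  12. (v4 ∨ ¬v6 ∨ ¬v3) — v4 is true.
  13. (v3 ∨ v2 ∨ ¬v6) — v2 is true.
  14. (v5 ∨ ¬v6) — v5 is true.
  15. (v2 ∨ ¬v4) — v2 is true.
  16. (v2 ∨ ¬v5) — v2 is true.
  17. (v4 ∨ ¬v1) — v4 is true.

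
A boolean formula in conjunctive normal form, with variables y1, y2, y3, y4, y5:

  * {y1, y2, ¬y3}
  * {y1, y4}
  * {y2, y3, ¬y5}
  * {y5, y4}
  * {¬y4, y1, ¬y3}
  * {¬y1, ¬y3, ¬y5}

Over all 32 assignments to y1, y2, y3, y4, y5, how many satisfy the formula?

Split on y1, then y3.
  y1=T, y3=T: remaining (y2,y4,y5) ∈ {(F,T,F); (T,T,F)} — 2.
  y1=T, y3=F: remaining (y2,y4,y5) ∈ {(F,T,F); (T,F,T); (T,T,F); (T,T,T)} — 4.
  y1=F, y3=T: a clause becomes empty — 0.
  y1=F, y3=F: remaining (y2,y4,y5) ∈ {(F,T,F); (T,T,F); (T,T,T)} — 3.
Total: 2 + 4 + 0 + 3 = 9.

9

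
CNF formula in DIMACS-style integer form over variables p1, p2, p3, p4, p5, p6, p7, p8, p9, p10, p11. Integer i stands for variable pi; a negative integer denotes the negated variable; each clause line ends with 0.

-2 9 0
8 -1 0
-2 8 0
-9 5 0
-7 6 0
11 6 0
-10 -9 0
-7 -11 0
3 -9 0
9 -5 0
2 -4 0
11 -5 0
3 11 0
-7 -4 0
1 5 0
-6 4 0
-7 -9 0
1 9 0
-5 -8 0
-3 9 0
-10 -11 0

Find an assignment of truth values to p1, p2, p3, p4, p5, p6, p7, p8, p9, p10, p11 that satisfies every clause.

Pure literal: p7 appears only negated; assign p7 = False.
p10 occurs only negated in the remaining clauses — set p10 = False.
Try p1 = True.
  then p8 is forced to True.
  then p5 is forced to False.
  then p9 is forced to False.
  then p2 is forced to False.
  then p4 is forced to False.
  then p6 is forced to False.
  then p11 is forced to True.
  then p3 is forced to False.
Every clause has at least one true literal under this assignment.
Check each clause:
  1. {p9, ¬p2} — ¬p2 is true.
  2. {p8, ¬p1} — p8 is true.
  3. {p8, ¬p2} — p8 is true.
  4. {¬p9, p5} — ¬p9 is true.
  5. {p6, ¬p7} — ¬p7 is true.
  6. {p6, p11} — p11 is true.
  7. {¬p10, ¬p9} — ¬p10 is true.
  8. {¬p7, ¬p11} — ¬p7 is true.
  9. {¬p9, p3} — ¬p9 is true.
  10. {p9, ¬p5} — ¬p5 is true.
  11. {p2, ¬p4} — ¬p4 is true.
  12. {p11, ¬p5} — p11 is true.
  13. {p11, p3} — p11 is true.
  14. {¬p4, ¬p7} — ¬p7 is true.
  15. {p1, p5} — p1 is true.
  16. {p4, ¬p6} — ¬p6 is true.
  17. {¬p9, ¬p7} — ¬p7 is true.
  18. {p1, p9} — p1 is true.
  19. {¬p8, ¬p5} — ¬p5 is true.
  20. {¬p3, p9} — ¬p3 is true.
  21. {¬p11, ¬p10} — ¬p10 is true.

p1=T, p2=F, p3=F, p4=F, p5=F, p6=F, p7=F, p8=T, p9=F, p10=F, p11=T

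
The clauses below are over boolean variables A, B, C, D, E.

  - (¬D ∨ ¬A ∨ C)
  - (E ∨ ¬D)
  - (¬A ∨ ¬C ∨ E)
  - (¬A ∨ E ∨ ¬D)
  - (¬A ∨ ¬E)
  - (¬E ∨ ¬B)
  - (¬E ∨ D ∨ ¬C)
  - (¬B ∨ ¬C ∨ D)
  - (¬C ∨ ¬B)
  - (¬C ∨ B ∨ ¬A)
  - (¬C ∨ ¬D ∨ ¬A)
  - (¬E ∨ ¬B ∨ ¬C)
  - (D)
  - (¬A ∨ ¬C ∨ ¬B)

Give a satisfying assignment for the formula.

(D) is a unit clause, so D = True.
Unit propagation: (E) forces E = True.
(¬A) is a unit clause, so A = False.
Unit propagation: (¬B) forces B = False.
C is now unconstrained; take C = True.

A=F, B=F, C=T, D=T, E=T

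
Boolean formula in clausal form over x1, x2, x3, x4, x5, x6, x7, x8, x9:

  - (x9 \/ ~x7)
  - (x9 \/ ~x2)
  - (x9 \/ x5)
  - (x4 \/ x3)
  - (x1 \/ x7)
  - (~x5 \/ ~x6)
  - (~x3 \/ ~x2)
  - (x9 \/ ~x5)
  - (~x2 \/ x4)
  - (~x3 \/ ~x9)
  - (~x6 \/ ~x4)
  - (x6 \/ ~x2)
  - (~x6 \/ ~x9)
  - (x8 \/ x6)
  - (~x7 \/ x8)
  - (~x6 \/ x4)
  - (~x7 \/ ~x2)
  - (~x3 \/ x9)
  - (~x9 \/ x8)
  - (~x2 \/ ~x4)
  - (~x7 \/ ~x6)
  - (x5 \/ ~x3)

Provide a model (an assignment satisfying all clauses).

x1=0, x2=0, x3=0, x4=1, x5=1, x6=0, x7=1, x8=1, x9=1

Check each clause:
  1. (x9 \/ ~x7) — x9 is true.
  2. (x9 \/ ~x2) — x9 is true.
  3. (x5 \/ x9) — x9 is true.
  4. (x3 \/ x4) — x4 is true.
  5. (x7 \/ x1) — x7 is true.
  6. (~x6 \/ ~x5) — ~x6 is true.
  7. (~x3 \/ ~x2) — ~x3 is true.
  8. (~x5 \/ x9) — x9 is true.
  9. (~x2 \/ x4) — x4 is true.
  10. (~x9 \/ ~x3) — ~x3 is true.
  11. (~x6 \/ ~x4) — ~x6 is true.
  12. (~x2 \/ x6) — ~x2 is true.
  13. (~x6 \/ ~x9) — ~x6 is true.
  14. (x8 \/ x6) — x8 is true.
  15. (x8 \/ ~x7) — x8 is true.
  16. (~x6 \/ x4) — ~x6 is true.
  17. (~x2 \/ ~x7) — ~x2 is true.
  18. (x9 \/ ~x3) — x9 is true.
  19. (~x9 \/ x8) — x8 is true.
  20. (~x2 \/ ~x4) — ~x2 is true.
  21. (~x6 \/ ~x7) — ~x6 is true.
  22. (x5 \/ ~x3) — ~x3 is true.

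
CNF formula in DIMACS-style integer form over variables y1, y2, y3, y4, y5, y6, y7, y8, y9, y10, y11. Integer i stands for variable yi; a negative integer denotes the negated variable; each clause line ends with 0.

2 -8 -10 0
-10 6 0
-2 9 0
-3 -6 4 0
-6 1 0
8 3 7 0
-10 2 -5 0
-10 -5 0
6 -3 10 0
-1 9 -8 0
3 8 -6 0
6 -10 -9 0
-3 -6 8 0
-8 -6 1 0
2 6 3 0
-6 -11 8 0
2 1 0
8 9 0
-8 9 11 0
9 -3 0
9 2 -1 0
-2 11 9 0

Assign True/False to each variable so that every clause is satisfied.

y1=True, y2=True, y3=False, y4=True, y5=False, y6=True, y7=True, y8=True, y9=True, y10=False, y11=True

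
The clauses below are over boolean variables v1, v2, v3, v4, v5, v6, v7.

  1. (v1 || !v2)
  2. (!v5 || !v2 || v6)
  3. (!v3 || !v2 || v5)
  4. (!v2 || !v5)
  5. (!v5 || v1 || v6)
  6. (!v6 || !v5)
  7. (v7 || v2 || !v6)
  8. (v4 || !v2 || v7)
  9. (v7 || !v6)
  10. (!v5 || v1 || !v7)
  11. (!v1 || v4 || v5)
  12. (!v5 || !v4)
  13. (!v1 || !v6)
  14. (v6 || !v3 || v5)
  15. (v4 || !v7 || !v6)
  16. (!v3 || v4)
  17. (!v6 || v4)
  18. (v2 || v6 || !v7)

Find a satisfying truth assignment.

v1=1, v2=1, v3=0, v4=1, v5=0, v6=0, v7=1

Check each clause:
  1. (v1 || !v2) — v1 is true.
  2. (!v5 || v6 || !v2) — !v5 is true.
  3. (v5 || !v2 || !v3) — !v3 is true.
  4. (!v5 || !v2) — !v5 is true.
  5. (v6 || v1 || !v5) — v1 is true.
  6. (!v5 || !v6) — !v6 is true.
  7. (v2 || !v6 || v7) — !v6 is true.
  8. (!v2 || v4 || v7) — v4 is true.
  9. (v7 || !v6) — !v6 is true.
  10. (!v5 || v1 || !v7) — !v5 is true.
  11. (v4 || v5 || !v1) — v4 is true.
  12. (!v5 || !v4) — !v5 is true.
  13. (!v6 || !v1) — !v6 is true.
  14. (v5 || !v3 || v6) — !v3 is true.
  15. (!v6 || v4 || !v7) — !v6 is true.
  16. (v4 || !v3) — v4 is true.
  17. (!v6 || v4) — !v6 is true.
  18. (v2 || !v7 || v6) — v2 is true.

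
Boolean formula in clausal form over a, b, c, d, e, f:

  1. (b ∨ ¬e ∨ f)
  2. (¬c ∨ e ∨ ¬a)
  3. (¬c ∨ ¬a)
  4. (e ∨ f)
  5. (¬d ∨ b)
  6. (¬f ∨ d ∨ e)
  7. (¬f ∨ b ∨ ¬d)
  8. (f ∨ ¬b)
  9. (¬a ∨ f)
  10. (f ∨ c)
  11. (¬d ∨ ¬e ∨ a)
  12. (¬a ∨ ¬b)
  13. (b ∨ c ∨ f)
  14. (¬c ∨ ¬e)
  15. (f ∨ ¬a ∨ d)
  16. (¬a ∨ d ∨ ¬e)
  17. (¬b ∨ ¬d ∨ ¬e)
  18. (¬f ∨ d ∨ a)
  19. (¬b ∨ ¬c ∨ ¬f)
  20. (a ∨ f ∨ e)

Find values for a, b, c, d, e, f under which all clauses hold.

a=False  b=True  c=False  d=True  e=False  f=True

Check each clause:
  1. (f ∨ b ∨ ¬e) — b is true.
  2. (¬c ∨ ¬a ∨ e) — ¬c is true.
  3. (¬c ∨ ¬a) — ¬c is true.
  4. (f ∨ e) — f is true.
  5. (¬d ∨ b) — b is true.
  6. (¬f ∨ d ∨ e) — d is true.
  7. (¬f ∨ b ∨ ¬d) — b is true.
  8. (¬b ∨ f) — f is true.
  9. (f ∨ ¬a) — ¬a is true.
  10. (f ∨ c) — f is true.
  11. (¬d ∨ ¬e ∨ a) — ¬e is true.
  12. (¬a ∨ ¬b) — ¬a is true.
  13. (c ∨ b ∨ f) — b is true.
  14. (¬c ∨ ¬e) — ¬e is true.
  15. (d ∨ ¬a ∨ f) — d is true.
  16. (¬a ∨ ¬e ∨ d) — ¬e is true.
  17. (¬e ∨ ¬d ∨ ¬b) — ¬e is true.
  18. (¬f ∨ a ∨ d) — d is true.
  19. (¬c ∨ ¬b ∨ ¬f) — ¬c is true.
  20. (e ∨ a ∨ f) — f is true.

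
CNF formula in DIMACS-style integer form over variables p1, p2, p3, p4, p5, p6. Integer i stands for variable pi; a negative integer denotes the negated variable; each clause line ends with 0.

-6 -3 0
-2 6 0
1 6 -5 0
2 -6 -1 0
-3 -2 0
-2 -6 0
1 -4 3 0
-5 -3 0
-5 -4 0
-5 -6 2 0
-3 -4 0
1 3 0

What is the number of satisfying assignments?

5

The models are:
  p1=F p2=F p3=T p4=F p5=F p6=F
  p1=T p2=F p3=F p4=F p5=F p6=F
  p1=T p2=F p3=F p4=F p5=T p6=F
  p1=T p2=F p3=F p4=T p5=F p6=F
  p1=T p2=F p3=T p4=F p5=F p6=F
Count: 5.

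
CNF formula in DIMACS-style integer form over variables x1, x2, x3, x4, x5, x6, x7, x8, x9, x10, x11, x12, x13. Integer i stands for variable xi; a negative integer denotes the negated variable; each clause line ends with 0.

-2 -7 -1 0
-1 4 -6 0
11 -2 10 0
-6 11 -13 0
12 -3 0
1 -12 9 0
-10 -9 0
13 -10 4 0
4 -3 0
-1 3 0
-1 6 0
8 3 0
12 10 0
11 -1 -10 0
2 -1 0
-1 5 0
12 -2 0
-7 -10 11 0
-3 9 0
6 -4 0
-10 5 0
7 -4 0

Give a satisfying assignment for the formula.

x1=0, x2=0, x3=0, x4=1, x5=0, x6=1, x7=1, x8=1, x9=1, x10=0, x11=1, x12=1, x13=0

Check each clause:
  1. (~x2 \/ ~x7 \/ ~x1) — ~x2 is true.
  2. (x4 \/ ~x6 \/ ~x1) — x4 is true.
  3. (x10 \/ ~x2 \/ x11) — x11 is true.
  4. (~x6 \/ ~x13 \/ x11) — x11 is true.
  5. (~x3 \/ x12) — x12 is true.
  6. (x1 \/ ~x12 \/ x9) — x9 is true.
  7. (~x10 \/ ~x9) — ~x10 is true.
  8. (x4 \/ ~x10 \/ x13) — x4 is true.
  9. (x4 \/ ~x3) — x4 is true.
  10. (~x1 \/ x3) — ~x1 is true.
  11. (x6 \/ ~x1) — x6 is true.
  12. (x8 \/ x3) — x8 is true.
  13. (x10 \/ x12) — x12 is true.
  14. (~x1 \/ ~x10 \/ x11) — x11 is true.
  15. (~x1 \/ x2) — ~x1 is true.
  16. (x5 \/ ~x1) — ~x1 is true.
  17. (~x2 \/ x12) — x12 is true.
  18. (~x10 \/ ~x7 \/ x11) — x11 is true.
  19. (x9 \/ ~x3) — x9 is true.
  20. (x6 \/ ~x4) — x6 is true.
  21. (~x10 \/ x5) — ~x10 is true.
  22. (x7 \/ ~x4) — x7 is true.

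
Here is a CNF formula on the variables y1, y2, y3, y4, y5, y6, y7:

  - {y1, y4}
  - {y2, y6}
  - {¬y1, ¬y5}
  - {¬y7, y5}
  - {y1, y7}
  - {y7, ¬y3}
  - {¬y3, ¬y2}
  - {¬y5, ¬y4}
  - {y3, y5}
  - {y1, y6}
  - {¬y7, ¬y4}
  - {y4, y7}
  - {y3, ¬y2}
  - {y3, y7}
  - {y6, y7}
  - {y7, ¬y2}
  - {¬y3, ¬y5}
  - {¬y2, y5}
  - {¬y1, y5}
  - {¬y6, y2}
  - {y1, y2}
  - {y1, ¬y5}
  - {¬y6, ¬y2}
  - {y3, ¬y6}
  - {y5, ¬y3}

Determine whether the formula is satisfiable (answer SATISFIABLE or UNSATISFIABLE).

y5 = True:
  propagation gives y1=False; an empty clause results — contradiction.
y5 = False:
  propagation gives y7=False, y1=True; an empty clause results — contradiction.
Every branch closes, so no satisfying assignment exists.

UNSATISFIABLE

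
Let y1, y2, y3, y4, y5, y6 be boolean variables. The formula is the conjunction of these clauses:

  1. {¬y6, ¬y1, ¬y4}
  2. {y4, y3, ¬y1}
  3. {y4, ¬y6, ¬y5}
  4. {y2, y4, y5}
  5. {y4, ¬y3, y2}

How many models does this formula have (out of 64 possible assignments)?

34

Case analysis on y4 and y1:
  y4=T, y1=T: forces y6=F; y2, y3, y5 free → 2^3 = 8.
  y4=T, y1=F: y2, y3, y5, y6 free → 2^4 = 16.
  y4=F, y1=T: remaining (y2,y3,y5,y6) ∈ {(T,T,F,F); (T,T,F,T); (T,T,T,F)} — 3.
  y4=F, y1=F: 7 of the 16 assignments to (y2,y3,y5,y6) work.
Total: 8 + 16 + 3 + 7 = 34.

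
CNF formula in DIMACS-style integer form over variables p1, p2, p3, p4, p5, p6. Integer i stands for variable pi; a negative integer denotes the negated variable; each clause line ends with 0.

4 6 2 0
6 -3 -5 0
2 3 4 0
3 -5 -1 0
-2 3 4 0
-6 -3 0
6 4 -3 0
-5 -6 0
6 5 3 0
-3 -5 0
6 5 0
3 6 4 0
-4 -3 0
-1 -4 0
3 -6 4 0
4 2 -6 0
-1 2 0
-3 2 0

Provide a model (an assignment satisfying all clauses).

p1=F, p2=F, p3=F, p4=T, p5=F, p6=T

Check each clause:
  1. {p6, p2, p4} — p4 is true.
  2. {p6, ¬p5, ¬p3} — ¬p5 is true.
  3. {p2, p3, p4} — p4 is true.
  4. {¬p1, ¬p5, p3} — ¬p5 is true.
  5. {p4, ¬p2, p3} — p4 is true.
  6. {¬p3, ¬p6} — ¬p3 is true.
  7. {p6, p4, ¬p3} — p4 is true.
  8. {¬p5, ¬p6} — ¬p5 is true.
  9. {p6, p3, p5} — p6 is true.
  10. {¬p5, ¬p3} — ¬p5 is true.
  11. {p6, p5} — p6 is true.
  12. {p3, p4, p6} — p4 is true.
  13. {¬p3, ¬p4} — ¬p3 is true.
  14. {¬p4, ¬p1} — ¬p1 is true.
  15. {p3, ¬p6, p4} — p4 is true.
  16. {¬p6, p2, p4} — p4 is true.
  17. {p2, ¬p1} — ¬p1 is true.
  18. {p2, ¬p3} — ¬p3 is true.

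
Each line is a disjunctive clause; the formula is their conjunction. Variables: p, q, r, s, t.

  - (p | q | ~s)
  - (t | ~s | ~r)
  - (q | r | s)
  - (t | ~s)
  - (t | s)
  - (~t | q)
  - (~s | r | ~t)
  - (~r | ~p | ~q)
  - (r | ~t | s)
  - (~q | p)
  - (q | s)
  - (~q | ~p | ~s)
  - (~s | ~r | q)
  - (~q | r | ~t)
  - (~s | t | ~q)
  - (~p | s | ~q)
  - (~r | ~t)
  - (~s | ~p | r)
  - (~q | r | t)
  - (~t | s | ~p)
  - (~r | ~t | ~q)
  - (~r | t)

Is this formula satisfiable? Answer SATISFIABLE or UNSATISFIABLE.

s = True:
  propagation gives t=True, q=True, r=True; an empty clause results — contradiction.
s = False:
  propagation gives t=True, q=True, r=True; an empty clause results — contradiction.
Every branch closes, so no satisfying assignment exists.

UNSATISFIABLE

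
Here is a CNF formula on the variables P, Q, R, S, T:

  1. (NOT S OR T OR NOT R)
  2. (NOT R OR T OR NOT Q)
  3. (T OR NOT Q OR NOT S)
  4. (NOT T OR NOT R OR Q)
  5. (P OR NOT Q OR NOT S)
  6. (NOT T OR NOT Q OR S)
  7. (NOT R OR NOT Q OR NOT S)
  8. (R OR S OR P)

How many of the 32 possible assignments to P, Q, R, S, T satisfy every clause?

10

Split on Q, then S.
  Q=1, S=1: remaining (P,R,T) ∈ {(1,0,1)} — 1.
  Q=1, S=0: remaining (P,R,T) ∈ {(1,0,0)} — 1.
  Q=0, S=1: remaining (P,R,T) ∈ {(0,0,0); (0,0,1); (1,0,0); (1,0,1)} — 4.
  Q=0, S=0: remaining (P,R,T) ∈ {(0,1,0); (1,0,0); (1,0,1); (1,1,0)} — 4.
Total: 1 + 1 + 4 + 4 = 10.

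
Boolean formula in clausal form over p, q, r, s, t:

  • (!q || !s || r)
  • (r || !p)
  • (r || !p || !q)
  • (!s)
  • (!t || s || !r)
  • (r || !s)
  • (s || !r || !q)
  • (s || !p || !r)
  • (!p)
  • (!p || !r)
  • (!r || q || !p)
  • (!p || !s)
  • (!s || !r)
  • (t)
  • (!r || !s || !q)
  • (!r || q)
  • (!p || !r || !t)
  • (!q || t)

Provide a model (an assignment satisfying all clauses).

(!s) is a unit clause, so s = False.
(!p) is a unit clause, so p = False.
(t) is a unit clause, so t = True.
Unit propagation: (!r) forces r = False.
q is now unconstrained; take q = False.
Check each clause:
  1. (!q || r || !s) — !s is true.
  2. (!p || r) — !p is true.
  3. (!p || !q || r) — !q is true.
  4. (!s) — !s is true.
  5. (s || !t || !r) — !r is true.
  6. (!s || r) — !s is true.
  7. (!q || !r || s) — !r is true.
  8. (s || !r || !p) — !r is true.
  9. (!p) — !p is true.
  10. (!p || !r) — !r is true.
  11. (!p || !r || q) — !r is true.
  12. (!s || !p) — !s is true.
  13. (!s || !r) — !s is true.
  14. (t) — t is true.
  15. (!q || !r || !s) — !s is true.
  16. (!r || q) — !r is true.
  17. (!t || !r || !p) — !r is true.
  18. (!q || t) — t is true.

p=False  q=False  r=False  s=False  t=True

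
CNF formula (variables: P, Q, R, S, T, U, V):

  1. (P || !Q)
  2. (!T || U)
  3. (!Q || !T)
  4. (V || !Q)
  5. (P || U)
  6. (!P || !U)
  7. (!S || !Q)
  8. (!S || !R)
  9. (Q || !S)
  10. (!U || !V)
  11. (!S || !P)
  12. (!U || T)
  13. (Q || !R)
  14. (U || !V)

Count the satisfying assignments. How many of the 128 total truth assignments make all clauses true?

2

The models are:
  P=F Q=F R=F S=F T=T U=T V=F
  P=T Q=F R=F S=F T=F U=F V=F
That's 2 in total.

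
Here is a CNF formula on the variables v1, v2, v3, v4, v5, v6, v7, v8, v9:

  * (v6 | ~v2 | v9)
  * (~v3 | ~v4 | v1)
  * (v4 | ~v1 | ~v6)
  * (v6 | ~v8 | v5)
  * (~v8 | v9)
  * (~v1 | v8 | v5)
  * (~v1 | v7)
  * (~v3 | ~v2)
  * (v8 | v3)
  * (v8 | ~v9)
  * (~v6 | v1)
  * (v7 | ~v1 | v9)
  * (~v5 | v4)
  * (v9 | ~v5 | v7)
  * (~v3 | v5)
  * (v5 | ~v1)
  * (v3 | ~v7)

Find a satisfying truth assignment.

Set v1 = False and propagate.
  then v6 is forced to False.
For the remaining variables, v2 = True, v3 = False, v4 = True, v5 = True, v7 = False, v8 = True, v9 = True works.
Every clause has at least one true literal under this assignment.
Check each clause:
  1. (~v2 | v9 | v6) — v9 is true.
  2. (v1 | ~v4 | ~v3) — ~v3 is true.
  3. (~v6 | v4 | ~v1) — ~v6 is true.
  4. (v6 | ~v8 | v5) — v5 is true.
  5. (~v8 | v9) — v9 is true.
  6. (~v1 | v5 | v8) — v8 is true.
  7. (~v1 | v7) — ~v1 is true.
  8. (~v2 | ~v3) — ~v3 is true.
  9. (v3 | v8) — v8 is true.
  10. (~v9 | v8) — v8 is true.
  11. (~v6 | v1) — ~v6 is true.
  12. (v9 | ~v1 | v7) — v9 is true.
  13. (v4 | ~v5) — v4 is true.
  14. (v9 | ~v5 | v7) — v9 is true.
  15. (v5 | ~v3) — ~v3 is true.
  16. (v5 | ~v1) — v5 is true.
  17. (v3 | ~v7) — ~v7 is true.

v1=F  v2=T  v3=F  v4=T  v5=T  v6=F  v7=F  v8=T  v9=T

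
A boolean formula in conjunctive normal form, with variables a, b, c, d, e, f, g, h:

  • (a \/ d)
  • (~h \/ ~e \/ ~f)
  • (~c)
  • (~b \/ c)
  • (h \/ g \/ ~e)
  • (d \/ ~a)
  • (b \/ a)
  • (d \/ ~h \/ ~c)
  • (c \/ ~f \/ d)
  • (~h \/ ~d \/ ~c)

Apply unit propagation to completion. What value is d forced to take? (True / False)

(~c) is a unit clause: c = False.
(~b \/ c): since c = False, the clause reduces to (~b). b = False.
(a \/ b): since b = False, the clause reduces to (a). a = True.
(d \/ ~a): since a = True, the clause reduces to (d). d = True.

True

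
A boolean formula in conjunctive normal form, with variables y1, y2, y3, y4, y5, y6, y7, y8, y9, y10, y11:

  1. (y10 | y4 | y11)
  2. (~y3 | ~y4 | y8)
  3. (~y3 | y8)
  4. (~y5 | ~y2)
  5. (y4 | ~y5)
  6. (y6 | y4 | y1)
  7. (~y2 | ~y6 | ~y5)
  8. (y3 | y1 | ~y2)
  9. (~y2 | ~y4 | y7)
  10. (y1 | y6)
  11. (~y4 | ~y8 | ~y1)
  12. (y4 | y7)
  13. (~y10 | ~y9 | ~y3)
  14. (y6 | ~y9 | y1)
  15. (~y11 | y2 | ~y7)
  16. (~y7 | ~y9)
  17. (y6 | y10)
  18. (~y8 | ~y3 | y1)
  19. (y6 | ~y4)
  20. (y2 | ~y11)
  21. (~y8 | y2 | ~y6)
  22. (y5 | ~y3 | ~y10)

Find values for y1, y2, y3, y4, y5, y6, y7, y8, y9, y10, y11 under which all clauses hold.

y1=1, y2=0, y3=0, y4=1, y5=1, y6=1, y7=1, y8=0, y9=0, y10=0, y11=0

Check each clause:
  1. (y10 | y4 | y11) — y4 is true.
  2. (~y4 | ~y3 | y8) — ~y3 is true.
  3. (~y3 | y8) — ~y3 is true.
  4. (~y2 | ~y5) — ~y2 is true.
  5. (y4 | ~y5) — y4 is true.
  6. (y4 | y1 | y6) — y1 is true.
  7. (~y6 | ~y2 | ~y5) — ~y2 is true.
  8. (y1 | ~y2 | y3) — y1 is true.
  9. (y7 | ~y4 | ~y2) — ~y2 is true.
  10. (y6 | y1) — y1 is true.
  11. (~y1 | ~y8 | ~y4) — ~y8 is true.
  12. (y7 | y4) — y4 is true.
  13. (~y3 | ~y9 | ~y10) — ~y3 is true.
  14. (y6 | ~y9 | y1) — y1 is true.
  15. (y2 | ~y11 | ~y7) — ~y11 is true.
  16. (~y9 | ~y7) — ~y9 is true.
  17. (y10 | y6) — y6 is true.
  18. (~y8 | ~y3 | y1) — ~y8 is true.
  19. (~y4 | y6) — y6 is true.
  20. (~y11 | y2) — ~y11 is true.
  21. (~y6 | ~y8 | y2) — ~y8 is true.
  22. (~y3 | y5 | ~y10) — y5 is true.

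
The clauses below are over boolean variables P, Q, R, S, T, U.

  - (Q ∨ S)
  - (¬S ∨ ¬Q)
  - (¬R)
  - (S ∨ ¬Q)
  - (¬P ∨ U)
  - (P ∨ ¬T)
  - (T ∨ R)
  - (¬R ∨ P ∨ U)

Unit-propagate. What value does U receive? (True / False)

True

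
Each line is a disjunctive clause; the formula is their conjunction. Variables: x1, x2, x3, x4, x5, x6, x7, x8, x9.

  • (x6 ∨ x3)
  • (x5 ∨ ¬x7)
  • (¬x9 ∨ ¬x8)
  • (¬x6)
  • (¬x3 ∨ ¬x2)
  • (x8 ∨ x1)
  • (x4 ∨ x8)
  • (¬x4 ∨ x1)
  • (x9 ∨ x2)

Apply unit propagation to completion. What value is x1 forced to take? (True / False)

(¬x6) is a unit clause: x6 = False.
(x3 ∨ x6): since x6 = False, the clause reduces to (x3). x3 = True.
In (¬x2 ∨ ¬x3), ¬x3 is now false; ¬x2 must hold, so x2 = False.
From (x9 ∨ x2) and x2 = False: x9 = True.
(¬x8 ∨ ¬x9): since x9 = True, the clause reduces to (¬x8). x8 = False.
In (x8 ∨ x1), x8 is now false; x1 must hold, so x1 = True.

True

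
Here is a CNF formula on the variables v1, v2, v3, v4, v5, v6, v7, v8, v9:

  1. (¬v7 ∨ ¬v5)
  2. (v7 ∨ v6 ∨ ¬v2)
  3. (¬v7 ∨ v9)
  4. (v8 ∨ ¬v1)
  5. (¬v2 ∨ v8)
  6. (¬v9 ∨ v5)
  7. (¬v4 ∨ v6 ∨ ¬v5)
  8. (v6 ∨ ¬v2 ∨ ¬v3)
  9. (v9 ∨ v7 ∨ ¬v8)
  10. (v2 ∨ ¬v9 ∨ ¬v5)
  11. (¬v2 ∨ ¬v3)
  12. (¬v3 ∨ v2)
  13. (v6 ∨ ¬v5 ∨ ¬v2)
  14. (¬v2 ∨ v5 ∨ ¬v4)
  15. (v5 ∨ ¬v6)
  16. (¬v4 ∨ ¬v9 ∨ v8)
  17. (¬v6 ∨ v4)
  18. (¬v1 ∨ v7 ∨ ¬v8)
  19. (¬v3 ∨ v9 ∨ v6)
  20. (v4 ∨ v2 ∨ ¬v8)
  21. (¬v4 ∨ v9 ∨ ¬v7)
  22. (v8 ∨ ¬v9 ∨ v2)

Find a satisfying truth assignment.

v1 = False  v2 = False  v3 = False  v4 = False  v5 = False  v6 = False  v7 = False  v8 = False  v9 = False

Check each clause:
  1. (¬v5 ∨ ¬v7) — ¬v7 is true.
  2. (¬v2 ∨ v7 ∨ v6) — ¬v2 is true.
  3. (v9 ∨ ¬v7) — ¬v7 is true.
  4. (v8 ∨ ¬v1) — ¬v1 is true.
  5. (¬v2 ∨ v8) — ¬v2 is true.
  6. (¬v9 ∨ v5) — ¬v9 is true.
  7. (¬v4 ∨ ¬v5 ∨ v6) — ¬v5 is true.
  8. (¬v3 ∨ v6 ∨ ¬v2) — ¬v3 is true.
  9. (v7 ∨ v9 ∨ ¬v8) — ¬v8 is true.
  10. (¬v5 ∨ v2 ∨ ¬v9) — ¬v5 is true.
  11. (¬v3 ∨ ¬v2) — ¬v3 is true.
  12. (v2 ∨ ¬v3) — ¬v3 is true.
  13. (¬v5 ∨ ¬v2 ∨ v6) — ¬v5 is true.
  14. (v5 ∨ ¬v2 ∨ ¬v4) — ¬v4 is true.
  15. (¬v6 ∨ v5) — ¬v6 is true.
  16. (¬v4 ∨ v8 ∨ ¬v9) — ¬v4 is true.
  17. (v4 ∨ ¬v6) — ¬v6 is true.
  18. (¬v8 ∨ v7 ∨ ¬v1) — ¬v8 is true.
  19. (¬v3 ∨ v9 ∨ v6) — ¬v3 is true.
  20. (v4 ∨ ¬v8 ∨ v2) — ¬v8 is true.
  21. (v9 ∨ ¬v7 ∨ ¬v4) — ¬v4 is true.
  22. (v2 ∨ v8 ∨ ¬v9) — ¬v9 is true.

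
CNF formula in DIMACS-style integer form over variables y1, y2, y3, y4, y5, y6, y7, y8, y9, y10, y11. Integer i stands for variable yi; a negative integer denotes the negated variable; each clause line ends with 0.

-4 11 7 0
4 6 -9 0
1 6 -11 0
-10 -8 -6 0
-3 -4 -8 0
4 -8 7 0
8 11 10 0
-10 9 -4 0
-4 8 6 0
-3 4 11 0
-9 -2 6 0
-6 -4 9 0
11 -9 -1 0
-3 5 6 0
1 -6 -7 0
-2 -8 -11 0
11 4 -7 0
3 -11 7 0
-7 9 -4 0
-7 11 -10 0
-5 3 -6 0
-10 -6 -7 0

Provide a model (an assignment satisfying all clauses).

y2 occurs only negated in the remaining clauses — set y2 = False.
Branch on y1: take y1 = True.
The remaining clauses are satisfied by y3 = True, y4 = False, y5 = True, y6 = True, y7 = True, y8 = True, y9 = True, y10 = False, y11 = True.
Every clause has at least one true literal under this assignment.

y1=1, y2=0, y3=1, y4=0, y5=1, y6=1, y7=1, y8=1, y9=1, y10=0, y11=1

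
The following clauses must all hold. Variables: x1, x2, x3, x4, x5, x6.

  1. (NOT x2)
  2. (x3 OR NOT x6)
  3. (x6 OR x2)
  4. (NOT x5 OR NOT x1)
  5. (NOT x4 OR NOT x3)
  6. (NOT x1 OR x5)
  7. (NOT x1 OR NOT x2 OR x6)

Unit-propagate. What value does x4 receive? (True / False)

False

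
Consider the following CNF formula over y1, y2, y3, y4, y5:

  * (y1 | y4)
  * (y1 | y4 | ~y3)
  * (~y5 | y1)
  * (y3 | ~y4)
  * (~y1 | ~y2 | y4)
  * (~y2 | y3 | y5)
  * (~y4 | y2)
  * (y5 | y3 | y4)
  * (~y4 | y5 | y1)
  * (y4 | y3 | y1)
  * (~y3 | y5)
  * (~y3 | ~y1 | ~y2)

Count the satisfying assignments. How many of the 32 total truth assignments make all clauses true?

2

The models are:
  y1=1 y2=0 y3=0 y4=0 y5=1
  y1=1 y2=0 y3=1 y4=0 y5=1
That's 2 in total.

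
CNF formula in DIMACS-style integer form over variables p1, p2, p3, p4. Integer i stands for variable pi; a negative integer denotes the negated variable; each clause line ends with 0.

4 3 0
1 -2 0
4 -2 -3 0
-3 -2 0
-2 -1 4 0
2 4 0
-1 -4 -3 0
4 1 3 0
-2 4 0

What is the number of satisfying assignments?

4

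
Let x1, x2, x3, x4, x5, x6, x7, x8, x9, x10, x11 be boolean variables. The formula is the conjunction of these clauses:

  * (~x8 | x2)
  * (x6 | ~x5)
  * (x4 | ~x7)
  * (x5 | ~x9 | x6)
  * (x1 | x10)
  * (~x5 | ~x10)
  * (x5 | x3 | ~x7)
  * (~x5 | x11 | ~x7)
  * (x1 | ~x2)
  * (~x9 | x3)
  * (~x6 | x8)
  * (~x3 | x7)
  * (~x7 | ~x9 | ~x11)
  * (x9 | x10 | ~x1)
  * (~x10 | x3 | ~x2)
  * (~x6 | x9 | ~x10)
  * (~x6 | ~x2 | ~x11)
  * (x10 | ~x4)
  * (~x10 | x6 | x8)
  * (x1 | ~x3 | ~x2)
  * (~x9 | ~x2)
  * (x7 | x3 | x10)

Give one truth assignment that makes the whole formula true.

x1=True, x2=True, x3=True, x4=True, x5=False, x6=False, x7=True, x8=True, x9=False, x10=True, x11=False

Check each clause:
  1. (x2 | ~x8) — x2 is true.
  2. (~x5 | x6) — ~x5 is true.
  3. (x4 | ~x7) — x4 is true.
  4. (x5 | x6 | ~x9) — ~x9 is true.
  5. (x10 | x1) — x1 is true.
  6. (~x5 | ~x10) — ~x5 is true.
  7. (~x7 | x5 | x3) — x3 is true.
  8. (~x7 | x11 | ~x5) — ~x5 is true.
  9. (x1 | ~x2) — x1 is true.
  10. (x3 | ~x9) — x3 is true.
  11. (~x6 | x8) — x8 is true.
  12. (x7 | ~x3) — x7 is true.
  13. (~x7 | ~x11 | ~x9) — ~x11 is true.
  14. (~x1 | x10 | x9) — x10 is true.
  15. (x3 | ~x10 | ~x2) — x3 is true.
  16. (~x6 | ~x10 | x9) — ~x6 is true.
  17. (~x11 | ~x6 | ~x2) — ~x6 is true.
  18. (~x4 | x10) — x10 is true.
  19. (x6 | x8 | ~x10) — x8 is true.
  20. (~x2 | x1 | ~x3) — x1 is true.
  21. (~x2 | ~x9) — ~x9 is true.
  22. (x7 | x10 | x3) — x10 is true.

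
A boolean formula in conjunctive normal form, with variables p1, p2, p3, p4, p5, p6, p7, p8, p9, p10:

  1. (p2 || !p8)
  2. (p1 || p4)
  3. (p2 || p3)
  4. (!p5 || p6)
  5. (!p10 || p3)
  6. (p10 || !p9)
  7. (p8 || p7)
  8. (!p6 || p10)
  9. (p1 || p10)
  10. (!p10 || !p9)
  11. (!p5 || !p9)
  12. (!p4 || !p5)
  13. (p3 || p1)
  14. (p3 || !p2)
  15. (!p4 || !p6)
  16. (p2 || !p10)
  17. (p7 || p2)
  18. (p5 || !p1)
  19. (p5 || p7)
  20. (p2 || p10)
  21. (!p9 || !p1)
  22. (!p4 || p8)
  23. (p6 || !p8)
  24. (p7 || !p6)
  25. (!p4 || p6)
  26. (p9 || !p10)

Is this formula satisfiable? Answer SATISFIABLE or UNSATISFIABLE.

UNSATISFIABLE

p10 = True:
  propagation gives p3=True, p9=False; an empty clause results — contradiction.
p10 = False:
  propagation gives p9=False, p6=False, p5=False, p1=True; an empty clause results — contradiction.
Every branch closes, so no satisfying assignment exists.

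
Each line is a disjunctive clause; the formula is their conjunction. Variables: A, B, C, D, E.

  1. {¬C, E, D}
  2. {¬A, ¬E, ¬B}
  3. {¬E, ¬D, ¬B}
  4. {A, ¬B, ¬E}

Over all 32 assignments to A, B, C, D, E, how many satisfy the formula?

20

Case analysis on E and B:
  E=1, B=1: a clause becomes empty — 0.
  E=1, B=0: A, C, D free → 2^3 = 8.
  E=0, B=1: A free; 3 ways for (C,D) × 2^1 = 6.
  E=0, B=0: A free; 3 ways for (C,D) × 2^1 = 6.
Total: 0 + 8 + 6 + 6 = 20.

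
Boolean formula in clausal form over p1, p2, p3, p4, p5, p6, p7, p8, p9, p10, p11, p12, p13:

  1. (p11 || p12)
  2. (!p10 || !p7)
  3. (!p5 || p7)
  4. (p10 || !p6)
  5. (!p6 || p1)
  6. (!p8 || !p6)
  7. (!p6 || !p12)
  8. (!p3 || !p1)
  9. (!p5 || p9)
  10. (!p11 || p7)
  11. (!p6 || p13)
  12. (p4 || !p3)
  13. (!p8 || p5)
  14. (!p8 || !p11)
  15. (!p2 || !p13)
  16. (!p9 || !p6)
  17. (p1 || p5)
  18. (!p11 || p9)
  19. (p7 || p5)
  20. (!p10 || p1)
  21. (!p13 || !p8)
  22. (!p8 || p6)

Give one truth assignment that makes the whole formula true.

Pure literal: p3 appears only negated; assign p3 = False.
p4 occurs only positively in the remaining clauses — set p4 = True.
Branch on p1: take p1 = True.
Try p2 = True.
  then p13 is forced to False.
  then p6 is forced to False.
  then p8 is forced to False.
Set p5 = True and propagate.
  then p7 is forced to True.
  then p10 is forced to False.
  then p9 is forced to True.
For the remaining variables, p11 = False, p12 = True works.

p1=1  p2=1  p3=0  p4=1  p5=1  p6=0  p7=1  p8=0  p9=1  p10=0  p11=0  p12=1  p13=0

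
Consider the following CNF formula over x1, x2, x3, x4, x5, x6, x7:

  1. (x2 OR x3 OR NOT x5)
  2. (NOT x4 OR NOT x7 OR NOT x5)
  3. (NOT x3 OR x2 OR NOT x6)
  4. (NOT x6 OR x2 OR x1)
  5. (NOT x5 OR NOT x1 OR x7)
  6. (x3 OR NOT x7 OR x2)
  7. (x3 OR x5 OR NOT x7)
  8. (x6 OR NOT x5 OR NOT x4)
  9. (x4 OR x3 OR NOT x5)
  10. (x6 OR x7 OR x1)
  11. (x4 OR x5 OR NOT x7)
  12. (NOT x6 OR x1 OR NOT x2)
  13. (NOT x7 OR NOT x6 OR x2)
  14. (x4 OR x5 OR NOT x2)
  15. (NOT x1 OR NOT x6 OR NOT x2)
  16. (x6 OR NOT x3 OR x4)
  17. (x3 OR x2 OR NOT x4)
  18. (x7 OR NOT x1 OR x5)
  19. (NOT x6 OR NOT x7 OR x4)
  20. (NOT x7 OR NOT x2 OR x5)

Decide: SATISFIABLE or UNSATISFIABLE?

SATISFIABLE

Try x1 = True.
Branch on x2: take x2 = False.
Try x3 = True.
  then x6 is forced to False.
  then x4 is forced to True.
  then x5 is forced to False.
  then x7 is forced to True.
So x1=1, x2=0, x3=1, x4=1, x5=0, x6=0, x7=1 is a satisfying assignment.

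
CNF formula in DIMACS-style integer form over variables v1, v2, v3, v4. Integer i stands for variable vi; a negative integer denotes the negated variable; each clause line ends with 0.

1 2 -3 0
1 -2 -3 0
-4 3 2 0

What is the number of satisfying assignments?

10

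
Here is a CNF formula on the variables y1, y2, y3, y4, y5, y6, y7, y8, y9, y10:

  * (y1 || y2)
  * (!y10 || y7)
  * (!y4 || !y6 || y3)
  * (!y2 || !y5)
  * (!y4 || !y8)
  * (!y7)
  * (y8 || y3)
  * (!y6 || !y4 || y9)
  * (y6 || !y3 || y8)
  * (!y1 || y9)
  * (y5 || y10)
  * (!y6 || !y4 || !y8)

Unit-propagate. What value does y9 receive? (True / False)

True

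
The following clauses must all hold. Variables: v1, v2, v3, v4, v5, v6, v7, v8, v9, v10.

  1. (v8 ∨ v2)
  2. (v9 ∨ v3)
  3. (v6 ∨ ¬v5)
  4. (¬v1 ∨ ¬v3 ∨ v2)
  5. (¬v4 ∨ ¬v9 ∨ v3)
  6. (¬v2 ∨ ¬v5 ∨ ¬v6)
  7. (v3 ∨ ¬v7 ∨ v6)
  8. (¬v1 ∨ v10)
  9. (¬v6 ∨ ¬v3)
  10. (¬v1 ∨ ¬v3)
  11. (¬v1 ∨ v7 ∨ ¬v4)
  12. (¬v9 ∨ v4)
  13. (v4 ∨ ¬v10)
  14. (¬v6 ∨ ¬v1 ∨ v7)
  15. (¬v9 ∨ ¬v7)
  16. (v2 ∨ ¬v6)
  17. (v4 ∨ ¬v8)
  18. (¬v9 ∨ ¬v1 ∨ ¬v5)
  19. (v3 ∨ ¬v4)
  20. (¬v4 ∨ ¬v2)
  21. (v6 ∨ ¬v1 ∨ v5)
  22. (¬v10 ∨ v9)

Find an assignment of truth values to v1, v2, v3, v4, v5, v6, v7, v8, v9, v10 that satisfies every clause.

v1=0, v2=1, v3=1, v4=0, v5=0, v6=0, v7=1, v8=0, v9=0, v10=0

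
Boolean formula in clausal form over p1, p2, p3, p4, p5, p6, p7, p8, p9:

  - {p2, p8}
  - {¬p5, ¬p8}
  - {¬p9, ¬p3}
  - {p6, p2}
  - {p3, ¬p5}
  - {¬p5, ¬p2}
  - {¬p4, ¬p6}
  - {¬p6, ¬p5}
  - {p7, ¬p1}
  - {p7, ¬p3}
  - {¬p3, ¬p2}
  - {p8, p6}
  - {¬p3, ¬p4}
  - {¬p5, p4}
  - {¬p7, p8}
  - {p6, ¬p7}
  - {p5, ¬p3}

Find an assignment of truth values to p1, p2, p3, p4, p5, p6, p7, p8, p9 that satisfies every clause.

p1 = F  p2 = T  p3 = F  p4 = F  p5 = F  p6 = T  p7 = F  p8 = T  p9 = T

p1 occurs only negated in the remaining clauses — set p1 = False.
Set p2 = True and propagate.
  then p5 is forced to False.
  then p3 is forced to False.
Set p4 = False and propagate.
Try p6 = True.
For the remaining variables, p7 = False, p8 = True, p9 = True works.
Every clause has at least one true literal under this assignment.
Check each clause:
  1. {p2, p8} — p8 is true.
  2. {¬p8, ¬p5} — ¬p5 is true.
  3. {¬p9, ¬p3} — ¬p3 is true.
  4. {p6, p2} — p2 is true.
  5. {¬p5, p3} — ¬p5 is true.
  6. {¬p2, ¬p5} — ¬p5 is true.
  7. {¬p6, ¬p4} — ¬p4 is true.
  8. {¬p6, ¬p5} — ¬p5 is true.
  9. {p7, ¬p1} — ¬p1 is true.
  10. {p7, ¬p3} — ¬p3 is true.
  11. {¬p2, ¬p3} — ¬p3 is true.
  12. {p6, p8} — p8 is true.
  13. {¬p4, ¬p3} — ¬p4 is true.
  14. {¬p5, p4} — ¬p5 is true.
  15. {p8, ¬p7} — p8 is true.
  16. {p6, ¬p7} — ¬p7 is true.
  17. {p5, ¬p3} — ¬p3 is true.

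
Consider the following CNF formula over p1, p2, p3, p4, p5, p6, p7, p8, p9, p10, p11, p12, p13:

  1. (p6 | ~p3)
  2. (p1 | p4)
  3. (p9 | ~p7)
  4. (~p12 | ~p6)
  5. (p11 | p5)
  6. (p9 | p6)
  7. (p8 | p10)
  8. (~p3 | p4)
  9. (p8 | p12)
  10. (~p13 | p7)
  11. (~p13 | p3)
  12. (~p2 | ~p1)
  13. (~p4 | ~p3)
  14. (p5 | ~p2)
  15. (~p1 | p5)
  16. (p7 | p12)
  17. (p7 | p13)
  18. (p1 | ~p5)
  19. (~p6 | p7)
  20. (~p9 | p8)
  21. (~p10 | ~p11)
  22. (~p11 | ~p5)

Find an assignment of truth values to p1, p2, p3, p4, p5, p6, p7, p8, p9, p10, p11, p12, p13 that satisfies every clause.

p1=F, p2=F, p3=F, p4=T, p5=F, p6=F, p7=T, p8=T, p9=T, p10=F, p11=T, p12=T, p13=F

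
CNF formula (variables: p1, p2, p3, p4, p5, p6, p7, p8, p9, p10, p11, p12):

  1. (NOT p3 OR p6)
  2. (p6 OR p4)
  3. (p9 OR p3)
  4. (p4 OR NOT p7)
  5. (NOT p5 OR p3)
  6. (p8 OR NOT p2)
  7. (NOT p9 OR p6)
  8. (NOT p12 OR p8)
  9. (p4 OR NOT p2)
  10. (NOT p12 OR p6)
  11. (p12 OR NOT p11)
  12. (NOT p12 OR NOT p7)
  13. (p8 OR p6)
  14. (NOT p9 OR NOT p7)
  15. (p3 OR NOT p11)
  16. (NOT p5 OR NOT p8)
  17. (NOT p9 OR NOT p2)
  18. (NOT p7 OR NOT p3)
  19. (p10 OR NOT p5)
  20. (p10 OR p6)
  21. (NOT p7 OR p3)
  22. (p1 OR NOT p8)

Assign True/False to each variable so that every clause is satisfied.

Pure literal: p1 appears only positively; assign p1 = True.
p2 occurs only negated in the remaining clauses — set p2 = False.
Branch on p3: take p3 = True.
  then p6 is forced to True.
  then p7 is forced to False.
Branch on p5: take p5 = False.
For the remaining variables, p4 = False, p8 = True, p9 = True, p10 = True, p11 = False, p12 = True works.

p1 = T, p2 = F, p3 = T, p4 = F, p5 = F, p6 = T, p7 = F, p8 = T, p9 = T, p10 = T, p11 = F, p12 = T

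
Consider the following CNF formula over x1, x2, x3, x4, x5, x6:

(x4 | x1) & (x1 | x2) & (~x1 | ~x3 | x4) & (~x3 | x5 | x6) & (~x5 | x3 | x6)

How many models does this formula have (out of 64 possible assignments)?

24

Split on x1, then x3.
  x1=T, x3=T: x2 free; 3 ways for (x4,x5,x6) × 2^1 = 6.
  x1=T, x3=F: x2, x4 free; 3 ways for (x5,x6) × 2^2 = 12.
  x1=F, x3=T: remaining (x2,x4,x5,x6) ∈ {(T,T,F,T); (T,T,T,F); (T,T,T,T)} — 3.
  x1=F, x3=F: remaining (x2,x4,x5,x6) ∈ {(T,T,F,F); (T,T,F,T); (T,T,T,T)} — 3.
Total: 6 + 12 + 3 + 3 = 24.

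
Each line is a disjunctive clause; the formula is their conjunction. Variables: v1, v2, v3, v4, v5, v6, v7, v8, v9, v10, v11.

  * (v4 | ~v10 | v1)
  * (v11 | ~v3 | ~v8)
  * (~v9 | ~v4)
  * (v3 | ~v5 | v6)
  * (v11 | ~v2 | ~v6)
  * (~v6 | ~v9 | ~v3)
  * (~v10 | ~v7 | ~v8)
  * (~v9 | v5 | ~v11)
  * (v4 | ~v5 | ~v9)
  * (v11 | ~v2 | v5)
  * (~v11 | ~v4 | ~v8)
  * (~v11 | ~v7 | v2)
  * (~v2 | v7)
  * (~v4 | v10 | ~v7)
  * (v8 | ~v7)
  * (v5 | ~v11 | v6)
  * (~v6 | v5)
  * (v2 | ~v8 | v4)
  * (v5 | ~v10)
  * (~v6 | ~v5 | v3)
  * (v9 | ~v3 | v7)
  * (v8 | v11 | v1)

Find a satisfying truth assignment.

v1=True  v2=False  v3=False  v4=True  v5=False  v6=False  v7=False  v8=True  v9=False  v10=False  v11=False

Check each clause:
  1. (v4 | v1 | ~v10) — v1 is true.
  2. (~v3 | v11 | ~v8) — ~v3 is true.
  3. (~v4 | ~v9) — ~v9 is true.
  4. (v3 | ~v5 | v6) — ~v5 is true.
  5. (~v6 | v11 | ~v2) — ~v6 is true.
  6. (~v9 | ~v6 | ~v3) — ~v6 is true.
  7. (~v7 | ~v8 | ~v10) — ~v7 is true.
  8. (~v9 | v5 | ~v11) — ~v11 is true.
  9. (~v5 | ~v9 | v4) — ~v5 is true.
  10. (~v2 | v5 | v11) — ~v2 is true.
  11. (~v8 | ~v4 | ~v11) — ~v11 is true.
  12. (~v11 | ~v7 | v2) — ~v7 is true.
  13. (v7 | ~v2) — ~v2 is true.
  14. (v10 | ~v4 | ~v7) — ~v7 is true.
  15. (~v7 | v8) — v8 is true.
  16. (v5 | ~v11 | v6) — ~v11 is true.
  17. (v5 | ~v6) — ~v6 is true.
  18. (v4 | v2 | ~v8) — v4 is true.
  19. (v5 | ~v10) — ~v10 is true.
  20. (~v6 | v3 | ~v5) — ~v6 is true.
  21. (v9 | v7 | ~v3) — ~v3 is true.
  22. (v8 | v11 | v1) — v8 is true.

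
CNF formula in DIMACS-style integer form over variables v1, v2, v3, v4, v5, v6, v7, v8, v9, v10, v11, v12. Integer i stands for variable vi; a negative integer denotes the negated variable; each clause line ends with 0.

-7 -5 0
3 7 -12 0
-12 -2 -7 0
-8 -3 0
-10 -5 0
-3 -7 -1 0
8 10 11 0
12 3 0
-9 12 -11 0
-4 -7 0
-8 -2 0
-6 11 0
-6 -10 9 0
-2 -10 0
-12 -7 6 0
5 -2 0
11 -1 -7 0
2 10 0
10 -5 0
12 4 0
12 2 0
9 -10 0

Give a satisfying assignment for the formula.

v1=F  v2=F  v3=T  v4=F  v5=F  v6=F  v7=F  v8=F  v9=T  v10=T  v11=F  v12=T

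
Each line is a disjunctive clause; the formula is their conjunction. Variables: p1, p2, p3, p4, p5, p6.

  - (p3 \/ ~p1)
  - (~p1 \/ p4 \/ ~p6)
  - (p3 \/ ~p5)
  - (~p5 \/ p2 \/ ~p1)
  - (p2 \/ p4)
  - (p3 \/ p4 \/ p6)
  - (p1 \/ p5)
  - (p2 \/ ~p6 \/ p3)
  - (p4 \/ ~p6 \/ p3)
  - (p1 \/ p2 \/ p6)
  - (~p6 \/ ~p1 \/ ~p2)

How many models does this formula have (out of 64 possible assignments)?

Split on p1, then p6.
  p1=T, p6=T: remaining (p2,p3,p4,p5) ∈ {(F,T,T,F)} — 1.
  p1=T, p6=F: 5 of the 16 assignments to (p2,p3,p4,p5) work.
  p1=F, p6=T: remaining (p2,p3,p4,p5) ∈ {(F,T,T,T); (T,T,F,T); (T,T,T,T)} — 3.
  p1=F, p6=F: remaining (p2,p3,p4,p5) ∈ {(T,T,F,T); (T,T,T,T)} — 2.
Total: 1 + 5 + 3 + 2 = 11.

11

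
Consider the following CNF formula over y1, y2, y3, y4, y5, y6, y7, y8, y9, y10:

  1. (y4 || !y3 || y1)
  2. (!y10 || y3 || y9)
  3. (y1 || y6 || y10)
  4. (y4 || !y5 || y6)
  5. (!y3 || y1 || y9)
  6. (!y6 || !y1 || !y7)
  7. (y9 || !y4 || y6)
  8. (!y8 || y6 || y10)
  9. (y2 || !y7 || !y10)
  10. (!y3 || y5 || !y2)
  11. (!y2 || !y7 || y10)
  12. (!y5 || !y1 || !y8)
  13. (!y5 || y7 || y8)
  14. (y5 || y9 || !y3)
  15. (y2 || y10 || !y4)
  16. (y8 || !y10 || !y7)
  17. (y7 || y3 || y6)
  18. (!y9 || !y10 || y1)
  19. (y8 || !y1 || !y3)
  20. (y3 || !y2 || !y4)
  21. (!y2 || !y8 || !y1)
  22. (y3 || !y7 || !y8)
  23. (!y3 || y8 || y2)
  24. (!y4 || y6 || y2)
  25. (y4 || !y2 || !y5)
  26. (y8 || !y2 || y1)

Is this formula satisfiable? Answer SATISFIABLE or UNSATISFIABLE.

Set y1 = False and propagate.
Branch on y2: take y2 = False.
Try y3 = False.
The remaining clauses are satisfied by y4 = False, y5 = False, y6 = True, y7 = False, y8 = False, y9 = False, y10 = False.
Every clause has at least one true literal under this assignment.
So y1 = False, y2 = False, y3 = False, y4 = False, y5 = False, y6 = True, y7 = False, y8 = False, y9 = False, y10 = False is a satisfying assignment.

SATISFIABLE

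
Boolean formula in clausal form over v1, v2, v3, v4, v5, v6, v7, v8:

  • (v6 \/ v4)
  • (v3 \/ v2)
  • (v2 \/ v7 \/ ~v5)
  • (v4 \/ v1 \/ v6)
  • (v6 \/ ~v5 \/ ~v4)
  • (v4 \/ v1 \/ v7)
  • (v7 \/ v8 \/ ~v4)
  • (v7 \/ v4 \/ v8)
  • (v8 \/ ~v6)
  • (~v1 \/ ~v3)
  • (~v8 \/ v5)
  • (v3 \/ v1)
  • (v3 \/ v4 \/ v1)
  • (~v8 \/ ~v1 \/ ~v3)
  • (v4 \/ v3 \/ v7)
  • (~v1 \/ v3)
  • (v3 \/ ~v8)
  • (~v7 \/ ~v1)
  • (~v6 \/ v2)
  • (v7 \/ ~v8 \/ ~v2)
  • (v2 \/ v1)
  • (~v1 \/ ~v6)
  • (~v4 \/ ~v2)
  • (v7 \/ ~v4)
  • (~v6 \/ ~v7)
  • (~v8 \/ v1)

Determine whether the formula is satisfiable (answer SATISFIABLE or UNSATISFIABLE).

UNSATISFIABLE

v1 = True:
  propagation gives v3=False; an empty clause results — contradiction.
v1 = False:
  propagation gives v3=True, v2=True, v4=False, v6=True; an empty clause results — contradiction.
Every branch closes, so no satisfying assignment exists.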